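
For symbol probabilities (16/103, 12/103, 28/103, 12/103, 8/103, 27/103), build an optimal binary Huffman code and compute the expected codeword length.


Huffman construction (repeatedly merge the two least-probable nodes; each merge adds 1 bit to every symbol beneath it): 8/103 + 12/103 = 20/103; 12/103 + 16/103 = 28/103; 20/103 + 27/103 = 47/103; 28/103 + 28/103 = 56/103; 47/103 + 56/103 = 1. Resulting codeword lengths (in the order the probabilities were given): (3, 3, 2, 3, 3, 2). L_avg = sum(p_i * l_i) = 16/103*3 + 12/103*3 + 28/103*2 + 12/103*3 + 8/103*3 + 27/103*2 = 254/103 = 2.466

2.466 bits


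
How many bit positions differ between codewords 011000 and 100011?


Count differing positions: ^ ^ ^ . ^ ^ = 5 differences

5


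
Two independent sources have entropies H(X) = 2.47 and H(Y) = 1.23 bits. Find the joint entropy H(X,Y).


For independent variables, H(X,Y) = H(X) + H(Y) = 2.47 + 1.23 = 3.7

3.7 bits


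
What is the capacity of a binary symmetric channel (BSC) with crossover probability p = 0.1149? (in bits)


H(p) = -p*log2(p) - (1-p)*log2(1-p) = -0.1149*log2(0.1149) - 0.8851*log2(0.8851) = 0.358666 + 0.155855 = 0.5145. C = 1 - H(p) = 1 - 0.5145 = 0.4855

0.4855 bits


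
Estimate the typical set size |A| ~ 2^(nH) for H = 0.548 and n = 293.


log2|A_typical| = nH = 293 * 0.548 = 160.564, so |A_typical| ~ 2^160.564 = 2.161e+48

2.161e+48


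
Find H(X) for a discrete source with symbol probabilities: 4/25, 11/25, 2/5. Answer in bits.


H = -sum(p_i * log2(p_i)). Terms: -(4/25)*log2(4/25) = 0.423017; -(11/25)*log2(11/25) = 0.521147; -(2/5)*log2(2/5) = 0.528771. H = 0.423017 + 0.521147 + 0.528771 = 1.4729

1.4729 bits


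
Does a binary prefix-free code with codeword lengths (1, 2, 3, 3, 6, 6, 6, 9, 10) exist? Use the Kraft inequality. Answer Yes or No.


Kraft sum = sum(2^(-l_i)) = 1.0498, need <= 1. Result: violated (a binary prefix-free code with these lengths cannot exist)

No


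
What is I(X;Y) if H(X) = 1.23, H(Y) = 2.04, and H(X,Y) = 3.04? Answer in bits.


I(X;Y) = H(X) + H(Y) - H(X,Y) = 1.23 + 2.04 - 3.04 = 0.23

0.23 bits


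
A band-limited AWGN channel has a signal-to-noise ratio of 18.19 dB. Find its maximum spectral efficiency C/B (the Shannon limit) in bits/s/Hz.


SNR_linear = 10^(18.19/10) = 65.9174; C/B = log2(1 + SNR_linear) = log2(1 + 65.9174) = 6.0643

6.0643 bits/s/Hz


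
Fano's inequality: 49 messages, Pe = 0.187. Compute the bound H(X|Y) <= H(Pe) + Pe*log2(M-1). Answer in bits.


H(Pe) = -Pe*log2(Pe) - (1-Pe)*log2(1-Pe) = -0.187*log2(0.187) - 0.813*log2(0.813) = 0.452332 + 0.242821 = 0.6952. Pe*log2(M-1) = 0.187*log2(48) = 1.044388. Bound = H(Pe) + Pe*log2(M-1) = 0.452332 + 0.242821 + 1.044388 = 1.7395

1.7395 bits


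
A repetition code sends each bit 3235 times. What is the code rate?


Rate = k/n = 1/3235

1/3235


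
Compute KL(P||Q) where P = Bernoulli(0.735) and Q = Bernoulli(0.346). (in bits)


KL = p*log2(p/q) + (1-p)*log2((1-p)/(1-q)) = 0.735*log2(0.735/0.346) + 0.265*log2(0.265/0.654) = 0.4536

0.4536 bits


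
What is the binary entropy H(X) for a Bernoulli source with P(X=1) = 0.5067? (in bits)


H = -p*log2(p) - (1-p)*log2(1-p). -0.5067*log2(0.5067) = 0.496969; -0.4933*log2(0.4933) = 0.502901. H = 0.496969 + 0.502901 = 0.9999

0.9999 bits


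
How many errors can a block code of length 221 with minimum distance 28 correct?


Correction capability = floor((d-1)/2) = floor((28-1)/2) = 13

13 errors


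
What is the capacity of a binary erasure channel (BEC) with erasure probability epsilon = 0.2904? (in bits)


C = 1 - epsilon = 1 - 0.2904 = 0.7096

0.7096 bits


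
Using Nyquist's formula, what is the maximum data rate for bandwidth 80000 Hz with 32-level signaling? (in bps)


Rate = 2 * B * log2(M) = 2 * 80000 * 5.0 = 800000.0

800000.0 bps


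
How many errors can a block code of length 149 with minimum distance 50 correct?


Correction capability = floor((d-1)/2) = floor((50-1)/2) = 24

24 errors


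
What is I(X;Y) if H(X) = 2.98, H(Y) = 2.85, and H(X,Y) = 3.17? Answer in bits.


I(X;Y) = H(X) + H(Y) - H(X,Y) = 2.98 + 2.85 - 3.17 = 2.66

2.66 bits


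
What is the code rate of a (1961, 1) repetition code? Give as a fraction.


Rate = k/n = 1/1961

1/1961


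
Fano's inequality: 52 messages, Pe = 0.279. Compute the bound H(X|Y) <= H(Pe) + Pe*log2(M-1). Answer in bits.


H(Pe) = -Pe*log2(Pe) - (1-Pe)*log2(1-Pe) = -0.279*log2(0.279) - 0.721*log2(0.721) = 0.513824 + 0.340261 = 0.8541. Pe*log2(M-1) = 0.279*log2(51) = 1.582607. Bound = H(Pe) + Pe*log2(M-1) = 0.513824 + 0.340261 + 1.582607 = 2.4367

2.4367 bits


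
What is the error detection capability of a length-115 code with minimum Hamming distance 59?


Detection capability = d_min - 1 = 59 - 1 = 58

58 errors


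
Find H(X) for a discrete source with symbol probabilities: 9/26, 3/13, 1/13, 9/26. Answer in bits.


H = -sum(p_i * log2(p_i)). Terms: -(9/26)*log2(9/26) = 0.529794; -(3/13)*log2(3/13) = 0.488187; -(1/13)*log2(1/13) = 0.284649; -(9/26)*log2(9/26) = 0.529794. H = 0.529794 + 0.488187 + 0.284649 + 0.529794 = 1.8324

1.8324 bits


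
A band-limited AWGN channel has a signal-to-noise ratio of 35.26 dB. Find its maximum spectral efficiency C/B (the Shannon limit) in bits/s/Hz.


SNR_linear = 10^(35.26/10) = 3357.3761; C/B = log2(1 + SNR_linear) = log2(1 + 3357.3761) = 11.7135

11.7135 bits/s/Hz


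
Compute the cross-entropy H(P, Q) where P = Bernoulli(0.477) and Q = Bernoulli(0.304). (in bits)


H(P,Q) = -p*log2(q) - (1-p)*log2(1-q). -0.477*log2(0.304) = 0.819418; -0.523*log2(0.696) = 0.273446. H(P,Q) = 0.819418 + 0.273446 = 1.0929

1.0929 bits


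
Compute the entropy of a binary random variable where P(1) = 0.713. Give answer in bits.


H = -p*log2(p) - (1-p)*log2(1-p). -0.713*log2(0.713) = 0.347963; -0.287*log2(0.287) = 0.516852. H = 0.347963 + 0.516852 = 0.8648

0.8648 bits


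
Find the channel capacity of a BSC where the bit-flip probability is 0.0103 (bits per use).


H(p) = -p*log2(p) - (1-p)*log2(1-p) = -0.0103*log2(0.0103) - 0.9897*log2(0.9897) = 0.067992 + 0.014783 = 0.0828. C = 1 - H(p) = 1 - 0.0828 = 0.9172

0.9172 bits


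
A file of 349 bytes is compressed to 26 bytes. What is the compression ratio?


Ratio = original / compressed = 349 / 26 = 13.4231

13.4231


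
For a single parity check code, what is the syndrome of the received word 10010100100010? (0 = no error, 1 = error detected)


Syndrome = XOR of all bits = 1 XOR 0 XOR 0 XOR 1 XOR 0 XOR 1 XOR 0 XOR 0 XOR 1 XOR 0 XOR 0 XOR 0 XOR 1 XOR 0 = 1

1


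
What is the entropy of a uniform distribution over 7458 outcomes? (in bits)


H = log2(n) = log2(7458) = 12.8646

12.8646 bits


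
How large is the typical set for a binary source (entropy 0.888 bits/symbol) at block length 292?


log2|A_typical| = nH = 292 * 0.888 = 259.296, so |A_typical| ~ 2^259.296 = 1.137e+78

1.137e+78


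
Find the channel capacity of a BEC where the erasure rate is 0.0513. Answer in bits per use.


C = 1 - epsilon = 1 - 0.0513 = 0.9487

0.9487 bits


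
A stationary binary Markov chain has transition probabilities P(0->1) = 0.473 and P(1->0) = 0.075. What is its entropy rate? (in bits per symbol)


Stationary distribution: pi_0 = p10/(p01+p10) = 0.1369, pi_1 = 0.8631. Entropy rate H' = pi_0*H(p01) + pi_1*H(p10) = 0.1369*0.9979 + 0.8631*0.3843 = 0.4683

0.4683 bits/symbol


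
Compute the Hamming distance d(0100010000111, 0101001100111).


Count differing positions: . . . ^ . ^ ^ ^ . . . . . = 4 differences

4


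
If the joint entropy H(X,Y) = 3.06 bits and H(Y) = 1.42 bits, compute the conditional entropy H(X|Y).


H(X|Y) = H(X,Y) - H(Y) = 3.06 - 1.42 = 1.64

1.64 bits


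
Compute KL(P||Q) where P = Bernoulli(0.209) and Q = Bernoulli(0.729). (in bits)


KL = p*log2(p/q) + (1-p)*log2((1-p)/(1-q)) = 0.209*log2(0.209/0.729) + 0.791*log2(0.791/0.271) = 0.8457

0.8457 bits


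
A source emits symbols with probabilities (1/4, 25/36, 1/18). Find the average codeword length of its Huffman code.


Huffman construction (repeatedly merge the two least-probable nodes; each merge adds 1 bit to every symbol beneath it): 1/18 + 1/4 = 11/36; 11/36 + 25/36 = 1. Resulting codeword lengths (in the order the probabilities were given): (2, 1, 2). L_avg = sum(p_i * l_i) = 1/4*2 + 25/36*1 + 1/18*2 = 47/36 = 1.3056

1.3056 bits


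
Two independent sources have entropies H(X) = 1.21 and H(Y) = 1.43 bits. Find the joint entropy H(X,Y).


For independent variables, H(X,Y) = H(X) + H(Y) = 1.21 + 1.43 = 2.64

2.64 bits


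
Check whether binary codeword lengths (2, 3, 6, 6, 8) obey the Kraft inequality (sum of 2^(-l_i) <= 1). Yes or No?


Kraft sum = sum(2^(-l_i)) = 0.4102, need <= 1. Result: satisfied (a binary prefix-free code with these lengths exists)

Yes


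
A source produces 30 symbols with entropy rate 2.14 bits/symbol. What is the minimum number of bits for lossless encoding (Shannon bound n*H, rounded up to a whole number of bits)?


Minimum bits >= n * H = 30 * 2.14 = 64.2, rounded up to a whole number of bits = 65

65 bits


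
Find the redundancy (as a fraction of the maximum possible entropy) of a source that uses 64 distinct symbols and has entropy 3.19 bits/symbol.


H_max = log2(K) = log2(64) = 6.0 bits/symbol. Redundancy = 1 - H/H_max = 1 - 3.19/6.0 = 1 - 0.5317 = 0.4683

0.4683


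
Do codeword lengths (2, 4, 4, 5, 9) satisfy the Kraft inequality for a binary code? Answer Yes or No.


Kraft sum = sum(2^(-l_i)) = 0.4082, need <= 1. Result: satisfied (a binary prefix-free code with these lengths exists)

Yes


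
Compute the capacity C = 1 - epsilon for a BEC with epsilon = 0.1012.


C = 1 - epsilon = 1 - 0.1012 = 0.8988

0.8988 bits


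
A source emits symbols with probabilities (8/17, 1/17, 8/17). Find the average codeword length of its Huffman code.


Huffman construction (repeatedly merge the two least-probable nodes; each merge adds 1 bit to every symbol beneath it): 1/17 + 8/17 = 9/17; 8/17 + 9/17 = 1. Resulting codeword lengths (in the order the probabilities were given): (2, 2, 1). L_avg = sum(p_i * l_i) = 8/17*2 + 1/17*2 + 8/17*1 = 26/17 = 1.5294

1.5294 bits


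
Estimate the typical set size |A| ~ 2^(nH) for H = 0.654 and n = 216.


log2|A_typical| = nH = 216 * 0.654 = 141.264, so |A_typical| ~ 2^141.264 = 3.347e+42

3.347e+42


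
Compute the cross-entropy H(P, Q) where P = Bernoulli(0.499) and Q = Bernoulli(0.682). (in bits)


H(P,Q) = -p*log2(q) - (1-p)*log2(1-q). -0.499*log2(0.682) = 0.275526; -0.501*log2(0.318) = 0.828104. H(P,Q) = 0.275526 + 0.828104 = 1.1036

1.1036 bits


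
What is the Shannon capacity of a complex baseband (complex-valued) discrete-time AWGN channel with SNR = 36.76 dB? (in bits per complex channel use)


SNR_linear = 10^(36.76/10) = 4742.4199; C = log2(1 + SNR_linear) = log2(1 + 4742.4199) = 12.2117

12.2117 bits/channel use


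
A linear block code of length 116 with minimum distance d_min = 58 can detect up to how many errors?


Detection capability = d_min - 1 = 58 - 1 = 57

57 errors


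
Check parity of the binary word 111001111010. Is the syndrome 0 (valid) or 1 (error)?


Syndrome = XOR of all bits = 1 XOR 1 XOR 1 XOR 0 XOR 0 XOR 1 XOR 1 XOR 1 XOR 1 XOR 0 XOR 1 XOR 0 = 0

0


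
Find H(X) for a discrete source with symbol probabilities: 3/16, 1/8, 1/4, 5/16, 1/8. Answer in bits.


H = -sum(p_i * log2(p_i)). Terms: -(3/16)*log2(3/16) = 0.452820; -(1/8)*log2(1/8) = 0.375000; -(1/4)*log2(1/4) = 0.500000; -(5/16)*log2(5/16) = 0.524397; -(1/8)*log2(1/8) = 0.375000. H = 0.452820 + 0.375000 + 0.500000 + 0.524397 + 0.375000 = 2.2272

2.2272 bits


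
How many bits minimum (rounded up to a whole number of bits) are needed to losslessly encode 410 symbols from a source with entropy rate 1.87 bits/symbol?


Minimum bits >= n * H = 410 * 1.87 = 766.7, rounded up to a whole number of bits = 767

767 bits


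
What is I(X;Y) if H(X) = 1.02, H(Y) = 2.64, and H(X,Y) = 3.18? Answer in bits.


I(X;Y) = H(X) + H(Y) - H(X,Y) = 1.02 + 2.64 - 3.18 = 0.48

0.48 bits


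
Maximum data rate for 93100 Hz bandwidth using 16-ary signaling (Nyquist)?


Rate = 2 * B * log2(M) = 2 * 93100 * 4.0 = 744800.0

744800.0 bps


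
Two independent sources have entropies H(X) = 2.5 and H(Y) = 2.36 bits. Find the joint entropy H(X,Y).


For independent variables, H(X,Y) = H(X) + H(Y) = 2.5 + 2.36 = 4.86

4.86 bits


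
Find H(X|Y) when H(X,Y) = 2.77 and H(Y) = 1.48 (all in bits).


H(X|Y) = H(X,Y) - H(Y) = 2.77 - 1.48 = 1.29

1.29 bits


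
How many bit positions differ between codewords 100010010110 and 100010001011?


Count differing positions: . . . . . . . ^ ^ ^ . ^ = 4 differences

4


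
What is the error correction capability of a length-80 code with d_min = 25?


Correction capability = floor((d-1)/2) = floor((25-1)/2) = 12

12 errors


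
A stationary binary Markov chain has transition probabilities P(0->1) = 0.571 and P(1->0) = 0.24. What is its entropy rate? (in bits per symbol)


Stationary distribution: pi_0 = p10/(p01+p10) = 0.2959, pi_1 = 0.7041. Entropy rate H' = pi_0*H(p01) + pi_1*H(p10) = 0.2959*0.9854 + 0.7041*0.795 = 0.8514

0.8514 bits/symbol


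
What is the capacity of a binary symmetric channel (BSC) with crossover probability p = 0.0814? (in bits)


H(p) = -p*log2(p) - (1-p)*log2(1-p) = -0.0814*log2(0.0814) - 0.9186*log2(0.9186) = 0.294573 + 0.112521 = 0.4071. C = 1 - H(p) = 1 - 0.4071 = 0.5929

0.5929 bits


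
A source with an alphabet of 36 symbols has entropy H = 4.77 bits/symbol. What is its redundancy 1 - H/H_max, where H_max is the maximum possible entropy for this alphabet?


H_max = log2(K) = log2(36) = 5.1699 bits/symbol. Redundancy = 1 - H/H_max = 1 - 4.77/5.1699 = 1 - 0.9226 = 0.0774

0.0774


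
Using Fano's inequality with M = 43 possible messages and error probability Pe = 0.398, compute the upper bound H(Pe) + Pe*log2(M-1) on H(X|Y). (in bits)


H(Pe) = -Pe*log2(Pe) - (1-Pe)*log2(1-Pe) = -0.398*log2(0.398) - 0.602*log2(0.602) = 0.529006 + 0.440763 = 0.9698. Pe*log2(M-1) = 0.398*log2(42) = 2.146142. Bound = H(Pe) + Pe*log2(M-1) = 0.529006 + 0.440763 + 2.146142 = 3.1159

3.1159 bits


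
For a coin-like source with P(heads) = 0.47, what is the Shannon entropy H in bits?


H = -p*log2(p) - (1-p)*log2(1-p). -0.47*log2(0.47) = 0.511956; -0.53*log2(0.53) = 0.485446. H = 0.511956 + 0.485446 = 0.9974

0.9974 bits


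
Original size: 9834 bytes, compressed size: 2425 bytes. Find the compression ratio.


Ratio = original / compressed = 9834 / 2425 = 4.0553

4.0553


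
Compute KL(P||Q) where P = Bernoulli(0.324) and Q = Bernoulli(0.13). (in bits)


KL = p*log2(p/q) + (1-p)*log2((1-p)/(1-q)) = 0.324*log2(0.324/0.13) + 0.676*log2(0.676/0.87) = 0.1808

0.1808 bits


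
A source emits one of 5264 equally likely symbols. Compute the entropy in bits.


H = log2(n) = log2(5264) = 12.3619

12.3619 bits


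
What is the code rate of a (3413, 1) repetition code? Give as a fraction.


Rate = k/n = 1/3413

1/3413


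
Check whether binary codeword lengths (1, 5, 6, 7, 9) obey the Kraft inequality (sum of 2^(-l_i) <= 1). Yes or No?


Kraft sum = sum(2^(-l_i)) = 0.5566, need <= 1. Result: satisfied (a binary prefix-free code with these lengths exists)

Yes


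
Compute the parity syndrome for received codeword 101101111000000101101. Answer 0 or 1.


Syndrome = XOR of all bits = 1 XOR 0 XOR 1 XOR 1 XOR 0 XOR 1 XOR 1 XOR 1 XOR 1 XOR 0 XOR 0 XOR 0 XOR 0 XOR 0 XOR 0 XOR 1 XOR 0 XOR 1 XOR 1 XOR 0 XOR 1 = 1

1


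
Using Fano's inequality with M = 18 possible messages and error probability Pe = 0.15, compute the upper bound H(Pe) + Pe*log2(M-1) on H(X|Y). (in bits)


H(Pe) = -Pe*log2(Pe) - (1-Pe)*log2(1-Pe) = -0.15*log2(0.15) - 0.85*log2(0.85) = 0.410545 + 0.199295 = 0.6098. Pe*log2(M-1) = 0.15*log2(17) = 0.613119. Bound = H(Pe) + Pe*log2(M-1) = 0.410545 + 0.199295 + 0.613119 = 1.223

1.223 bits


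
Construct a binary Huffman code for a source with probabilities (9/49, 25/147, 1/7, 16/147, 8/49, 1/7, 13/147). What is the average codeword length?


Huffman construction (repeatedly merge the two least-probable nodes; each merge adds 1 bit to every symbol beneath it): 13/147 + 16/147 = 29/147; 1/7 + 1/7 = 2/7; 8/49 + 25/147 = 1/3; 9/49 + 29/147 = 8/21; 2/7 + 1/3 = 13/21; 8/21 + 13/21 = 1. Resulting codeword lengths (in the order the probabilities were given): (2, 3, 3, 3, 3, 3, 3). L_avg = sum(p_i * l_i) = 9/49*2 + 25/147*3 + 1/7*3 + 16/147*3 + 8/49*3 + 1/7*3 + 13/147*3 = 138/49 = 2.8163

2.8163 bits


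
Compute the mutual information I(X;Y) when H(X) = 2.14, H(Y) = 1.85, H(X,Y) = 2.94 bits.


I(X;Y) = H(X) + H(Y) - H(X,Y) = 2.14 + 1.85 - 2.94 = 1.05

1.05 bits


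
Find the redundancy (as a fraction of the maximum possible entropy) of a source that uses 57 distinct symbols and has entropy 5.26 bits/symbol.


H_max = log2(K) = log2(57) = 5.8329 bits/symbol. Redundancy = 1 - H/H_max = 1 - 5.26/5.8329 = 1 - 0.9018 = 0.0982

0.0982


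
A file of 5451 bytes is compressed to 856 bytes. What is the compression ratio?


Ratio = original / compressed = 5451 / 856 = 6.368

6.368


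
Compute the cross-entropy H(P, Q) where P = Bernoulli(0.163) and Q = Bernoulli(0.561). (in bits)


H(P,Q) = -p*log2(q) - (1-p)*log2(1-q). -0.163*log2(0.561) = 0.135930; -0.837*log2(0.439) = 0.994111. H(P,Q) = 0.135930 + 0.994111 = 1.13

1.13 bits


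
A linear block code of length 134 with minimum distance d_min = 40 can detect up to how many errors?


Detection capability = d_min - 1 = 40 - 1 = 39

39 errors


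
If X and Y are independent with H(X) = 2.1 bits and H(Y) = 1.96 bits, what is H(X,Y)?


For independent variables, H(X,Y) = H(X) + H(Y) = 2.1 + 1.96 = 4.06

4.06 bits


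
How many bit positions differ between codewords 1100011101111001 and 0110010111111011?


Count differing positions: ^ . ^ . . . ^ . ^ . . . . . ^ . = 5 differences

5


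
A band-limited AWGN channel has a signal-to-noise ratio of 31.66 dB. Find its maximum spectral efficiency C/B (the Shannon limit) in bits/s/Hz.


SNR_linear = 10^(31.66/10) = 1465.5478; C/B = log2(1 + SNR_linear) = log2(1 + 1465.5478) = 10.5182

10.5182 bits/s/Hz


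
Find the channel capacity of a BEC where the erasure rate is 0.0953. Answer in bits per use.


C = 1 - epsilon = 1 - 0.0953 = 0.9047

0.9047 bits


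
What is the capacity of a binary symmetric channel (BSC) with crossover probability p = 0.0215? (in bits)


H(p) = -p*log2(p) - (1-p)*log2(1-p) = -0.0215*log2(0.0215) - 0.9785*log2(0.9785) = 0.119100 + 0.030682 = 0.1498. C = 1 - H(p) = 1 - 0.1498 = 0.8502

0.8502 bits


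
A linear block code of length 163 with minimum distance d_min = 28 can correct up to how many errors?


Correction capability = floor((d-1)/2) = floor((28-1)/2) = 13

13 errors


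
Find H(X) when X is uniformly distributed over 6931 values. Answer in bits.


H = log2(n) = log2(6931) = 12.7588

12.7588 bits


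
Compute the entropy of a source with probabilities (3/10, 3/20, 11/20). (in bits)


H = -sum(p_i * log2(p_i)). Terms: -(3/10)*log2(3/10) = 0.521090; -(3/20)*log2(3/20) = 0.410545; -(11/20)*log2(11/20) = 0.474373. H = 0.521090 + 0.410545 + 0.474373 = 1.406

1.406 bits


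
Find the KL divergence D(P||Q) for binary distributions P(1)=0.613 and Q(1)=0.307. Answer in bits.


KL = p*log2(p/q) + (1-p)*log2((1-p)/(1-q)) = 0.613*log2(0.613/0.307) + 0.387*log2(0.387/0.693) = 0.2863

0.2863 bits


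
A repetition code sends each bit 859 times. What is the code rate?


Rate = k/n = 1/859

1/859


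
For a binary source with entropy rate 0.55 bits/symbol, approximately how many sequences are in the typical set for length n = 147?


log2|A_typical| = nH = 147 * 0.55 = 80.85, so |A_typical| ~ 2^80.85 = 2.179e+24

2.179e+24


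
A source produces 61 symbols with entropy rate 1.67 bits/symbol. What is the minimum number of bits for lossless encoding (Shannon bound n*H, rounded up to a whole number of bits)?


Minimum bits >= n * H = 61 * 1.67 = 101.87, rounded up to a whole number of bits = 102

102 bits


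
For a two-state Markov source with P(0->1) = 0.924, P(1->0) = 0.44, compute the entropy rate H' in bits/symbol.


Stationary distribution: pi_0 = p10/(p01+p10) = 0.3226, pi_1 = 0.6774. Entropy rate H' = pi_0*H(p01) + pi_1*H(p10) = 0.3226*0.3879 + 0.6774*0.9896 = 0.7955

0.7955 bits/symbol


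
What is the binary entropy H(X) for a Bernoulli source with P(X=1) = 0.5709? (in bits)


H = -p*log2(p) - (1-p)*log2(1-p). -0.5709*log2(0.5709) = 0.461681; -0.4291*log2(0.4291) = 0.523766. H = 0.461681 + 0.523766 = 0.9854

0.9854 bits


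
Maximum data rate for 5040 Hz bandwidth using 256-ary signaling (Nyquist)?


Rate = 2 * B * log2(M) = 2 * 5040 * 8.0 = 80640.0

80640.0 bps


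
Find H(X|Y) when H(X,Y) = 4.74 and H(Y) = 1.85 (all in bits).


H(X|Y) = H(X,Y) - H(Y) = 4.74 - 1.85 = 2.89

2.89 bits


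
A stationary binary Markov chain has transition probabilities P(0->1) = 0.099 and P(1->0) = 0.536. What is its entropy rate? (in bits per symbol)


Stationary distribution: pi_0 = p10/(p01+p10) = 0.8441, pi_1 = 0.1559. Entropy rate H' = pi_0*H(p01) + pi_1*H(p10) = 0.8441*0.4658 + 0.1559*0.9963 = 0.5485

0.5485 bits/symbol


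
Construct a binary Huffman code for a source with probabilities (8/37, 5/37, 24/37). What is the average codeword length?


Huffman construction (repeatedly merge the two least-probable nodes; each merge adds 1 bit to every symbol beneath it): 5/37 + 8/37 = 13/37; 13/37 + 24/37 = 1. Resulting codeword lengths (in the order the probabilities were given): (2, 2, 1). L_avg = sum(p_i * l_i) = 8/37*2 + 5/37*2 + 24/37*1 = 50/37 = 1.3514

1.3514 bits


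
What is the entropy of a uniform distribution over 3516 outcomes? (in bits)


H = log2(n) = log2(3516) = 11.7797

11.7797 bits


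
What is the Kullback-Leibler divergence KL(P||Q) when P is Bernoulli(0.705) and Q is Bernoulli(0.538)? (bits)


KL = p*log2(p/q) + (1-p)*log2((1-p)/(1-q)) = 0.705*log2(0.705/0.538) + 0.295*log2(0.295/0.462) = 0.084

0.084 bits


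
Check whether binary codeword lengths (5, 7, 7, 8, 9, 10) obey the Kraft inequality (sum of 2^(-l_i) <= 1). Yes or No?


Kraft sum = sum(2^(-l_i)) = 0.0537, need <= 1. Result: satisfied (a binary prefix-free code with these lengths exists)

Yes


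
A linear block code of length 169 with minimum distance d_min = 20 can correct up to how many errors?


Correction capability = floor((d-1)/2) = floor((20-1)/2) = 9

9 errors


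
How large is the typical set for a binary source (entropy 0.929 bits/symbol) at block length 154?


log2|A_typical| = nH = 154 * 0.929 = 143.066, so |A_typical| ~ 2^143.066 = 1.167e+43

1.167e+43


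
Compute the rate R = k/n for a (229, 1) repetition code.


Rate = k/n = 1/229

1/229


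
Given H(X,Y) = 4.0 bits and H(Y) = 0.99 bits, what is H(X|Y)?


H(X|Y) = H(X,Y) - H(Y) = 4.0 - 0.99 = 3.01

3.01 bits


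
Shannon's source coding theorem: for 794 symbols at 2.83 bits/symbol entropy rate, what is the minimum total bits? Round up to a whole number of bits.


Minimum bits >= n * H = 794 * 2.83 = 2247.02, rounded up to a whole number of bits = 2248

2248 bits


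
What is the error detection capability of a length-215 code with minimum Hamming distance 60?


Detection capability = d_min - 1 = 60 - 1 = 59

59 errors


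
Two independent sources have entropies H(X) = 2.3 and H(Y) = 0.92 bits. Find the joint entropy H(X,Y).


For independent variables, H(X,Y) = H(X) + H(Y) = 2.3 + 0.92 = 3.22

3.22 bits


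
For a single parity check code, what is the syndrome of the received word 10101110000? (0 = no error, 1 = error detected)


Syndrome = XOR of all bits = 1 XOR 0 XOR 1 XOR 0 XOR 1 XOR 1 XOR 1 XOR 0 XOR 0 XOR 0 XOR 0 = 1

1


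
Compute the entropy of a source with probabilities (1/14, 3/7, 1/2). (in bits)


H = -sum(p_i * log2(p_i)). Terms: -(1/14)*log2(1/14) = 0.271954; -(3/7)*log2(3/7) = 0.523882; -(1/2)*log2(1/2) = 0.500000. H = 0.271954 + 0.523882 + 0.500000 = 1.2958

1.2958 bits


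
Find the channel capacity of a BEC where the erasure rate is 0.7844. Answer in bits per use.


C = 1 - epsilon = 1 - 0.7844 = 0.2156

0.2156 bits


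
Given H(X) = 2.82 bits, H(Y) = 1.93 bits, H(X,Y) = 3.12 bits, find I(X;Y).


I(X;Y) = H(X) + H(Y) - H(X,Y) = 2.82 + 1.93 - 3.12 = 1.63

1.63 bits


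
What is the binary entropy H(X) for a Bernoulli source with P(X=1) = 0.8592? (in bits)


H = -p*log2(p) - (1-p)*log2(1-p). -0.8592*log2(0.8592) = 0.188108; -0.1408*log2(0.1408) = 0.398222. H = 0.188108 + 0.398222 = 0.5863

0.5863 bits


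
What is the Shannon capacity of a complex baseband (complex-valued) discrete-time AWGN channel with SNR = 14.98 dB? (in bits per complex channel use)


SNR_linear = 10^(14.98/10) = 31.4775; C = log2(1 + SNR_linear) = log2(1 + 31.4775) = 5.0214

5.0214 bits/channel use


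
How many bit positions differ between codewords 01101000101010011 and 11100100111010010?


Count differing positions: ^ . . . ^ ^ . . . ^ . . . . . . ^ = 5 differences

5


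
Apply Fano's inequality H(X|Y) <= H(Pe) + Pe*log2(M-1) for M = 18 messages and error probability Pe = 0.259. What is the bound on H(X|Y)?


H(Pe) = -Pe*log2(Pe) - (1-Pe)*log2(1-Pe) = -0.259*log2(0.259) - 0.741*log2(0.741) = 0.504785 + 0.320449 = 0.8252. Pe*log2(M-1) = 0.259*log2(17) = 1.058653. Bound = H(Pe) + Pe*log2(M-1) = 0.504785 + 0.320449 + 1.058653 = 1.8839

1.8839 bits


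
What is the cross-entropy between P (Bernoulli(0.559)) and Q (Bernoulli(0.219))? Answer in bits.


H(P,Q) = -p*log2(q) - (1-p)*log2(1-q). -0.559*log2(0.219) = 1.224767; -0.441*log2(0.781) = 0.157263. H(P,Q) = 1.224767 + 0.157263 = 1.382

1.382 bits


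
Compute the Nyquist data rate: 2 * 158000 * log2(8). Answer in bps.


Rate = 2 * B * log2(M) = 2 * 158000 * 3.0 = 948000.0

948000.0 bps


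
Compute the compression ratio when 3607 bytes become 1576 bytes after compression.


Ratio = original / compressed = 3607 / 1576 = 2.2887

2.2887


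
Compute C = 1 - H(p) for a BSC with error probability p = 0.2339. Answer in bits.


H(p) = -p*log2(p) - (1-p)*log2(1-p) = -0.2339*log2(0.2339) - 0.7661*log2(0.7661) = 0.490263 + 0.294485 = 0.7847. C = 1 - H(p) = 1 - 0.7847 = 0.2153

0.2153 bits


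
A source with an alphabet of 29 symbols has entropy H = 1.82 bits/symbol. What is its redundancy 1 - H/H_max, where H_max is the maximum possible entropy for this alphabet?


H_max = log2(K) = log2(29) = 4.858 bits/symbol. Redundancy = 1 - H/H_max = 1 - 1.82/4.858 = 1 - 0.3746 = 0.6254

0.6254


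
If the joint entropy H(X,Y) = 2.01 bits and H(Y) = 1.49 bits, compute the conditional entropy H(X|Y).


H(X|Y) = H(X,Y) - H(Y) = 2.01 - 1.49 = 0.52

0.52 bits


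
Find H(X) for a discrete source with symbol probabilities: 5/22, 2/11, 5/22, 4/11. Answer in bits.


H = -sum(p_i * log2(p_i)). Terms: -(5/22)*log2(5/22) = 0.485796; -(2/11)*log2(2/11) = 0.447169; -(5/22)*log2(5/22) = 0.485796; -(4/11)*log2(4/11) = 0.530702. H = 0.485796 + 0.447169 + 0.485796 + 0.530702 = 1.9495

1.9495 bits


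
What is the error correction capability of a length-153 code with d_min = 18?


Correction capability = floor((d-1)/2) = floor((18-1)/2) = 8

8 errors


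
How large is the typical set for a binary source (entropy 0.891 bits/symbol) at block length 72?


log2|A_typical| = nH = 72 * 0.891 = 64.152, so |A_typical| ~ 2^64.152 = 2.050e+19

2.050e+19


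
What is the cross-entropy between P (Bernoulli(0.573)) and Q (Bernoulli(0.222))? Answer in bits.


H(P,Q) = -p*log2(q) - (1-p)*log2(1-q). -0.573*log2(0.222) = 1.244194; -0.427*log2(0.778) = 0.154641. H(P,Q) = 1.244194 + 0.154641 = 1.3988

1.3988 bits


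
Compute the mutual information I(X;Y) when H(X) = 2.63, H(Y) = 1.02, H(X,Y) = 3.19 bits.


I(X;Y) = H(X) + H(Y) - H(X,Y) = 2.63 + 1.02 - 3.19 = 0.46

0.46 bits


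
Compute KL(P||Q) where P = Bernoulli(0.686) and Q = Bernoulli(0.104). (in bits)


KL = p*log2(p/q) + (1-p)*log2((1-p)/(1-q)) = 0.686*log2(0.686/0.104) + 0.314*log2(0.314/0.896) = 1.392

1.392 bits


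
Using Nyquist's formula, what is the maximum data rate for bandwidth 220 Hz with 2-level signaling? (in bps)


Rate = 2 * B * log2(M) = 2 * 220 * 1.0 = 440.0

440.0 bps


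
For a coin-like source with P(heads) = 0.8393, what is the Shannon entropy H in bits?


H = -p*log2(p) - (1-p)*log2(1-p). -0.8393*log2(0.8393) = 0.212126; -0.1607*log2(0.1607) = 0.423856. H = 0.212126 + 0.423856 = 0.636

0.636 bits


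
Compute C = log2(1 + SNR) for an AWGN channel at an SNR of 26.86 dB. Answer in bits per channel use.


SNR_linear = 10^(26.86/10) = 485.2885; C = log2(1 + SNR_linear) = log2(1 + 485.2885) = 8.9257

8.9257 bits/channel use


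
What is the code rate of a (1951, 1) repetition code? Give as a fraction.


Rate = k/n = 1/1951

1/1951


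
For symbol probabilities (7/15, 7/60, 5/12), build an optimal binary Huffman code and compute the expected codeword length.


Huffman construction (repeatedly merge the two least-probable nodes; each merge adds 1 bit to every symbol beneath it): 7/60 + 5/12 = 8/15; 7/15 + 8/15 = 1. Resulting codeword lengths (in the order the probabilities were given): (1, 2, 2). L_avg = sum(p_i * l_i) = 7/15*1 + 7/60*2 + 5/12*2 = 23/15 = 1.5333

1.5333 bits


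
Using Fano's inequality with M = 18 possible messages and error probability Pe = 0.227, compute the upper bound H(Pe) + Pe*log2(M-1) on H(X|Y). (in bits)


H(Pe) = -Pe*log2(Pe) - (1-Pe)*log2(1-Pe) = -0.227*log2(0.227) - 0.773*log2(0.773) = 0.485607 + 0.287138 = 0.7727. Pe*log2(M-1) = 0.227*log2(17) = 0.927854. Bound = H(Pe) + Pe*log2(M-1) = 0.485607 + 0.287138 + 0.927854 = 1.7006

1.7006 bits


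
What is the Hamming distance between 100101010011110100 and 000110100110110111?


Count differing positions: ^ . . . ^ ^ ^ ^ . ^ . ^ . . . . ^ ^ = 9 differences

9


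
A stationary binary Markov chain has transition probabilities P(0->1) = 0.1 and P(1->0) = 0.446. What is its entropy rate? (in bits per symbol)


Stationary distribution: pi_0 = p10/(p01+p10) = 0.8168, pi_1 = 0.1832. Entropy rate H' = pi_0*H(p01) + pi_1*H(p10) = 0.8168*0.469 + 0.1832*0.9916 = 0.5647

0.5647 bits/symbol


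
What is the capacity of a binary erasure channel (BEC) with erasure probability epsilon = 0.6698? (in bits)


C = 1 - epsilon = 1 - 0.6698 = 0.3302

0.3302 bits


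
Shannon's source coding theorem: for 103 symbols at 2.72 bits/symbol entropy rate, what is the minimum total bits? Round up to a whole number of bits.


Minimum bits >= n * H = 103 * 2.72 = 280.16, rounded up to a whole number of bits = 281

281 bits


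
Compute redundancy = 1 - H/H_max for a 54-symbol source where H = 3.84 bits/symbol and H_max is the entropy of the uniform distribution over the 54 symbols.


H_max = log2(K) = log2(54) = 5.7549 bits/symbol. Redundancy = 1 - H/H_max = 1 - 3.84/5.7549 = 1 - 0.6673 = 0.3327

0.3327


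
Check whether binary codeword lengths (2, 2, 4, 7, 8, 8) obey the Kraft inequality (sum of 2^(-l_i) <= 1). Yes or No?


Kraft sum = sum(2^(-l_i)) = 0.5781, need <= 1. Result: satisfied (a binary prefix-free code with these lengths exists)

Yes


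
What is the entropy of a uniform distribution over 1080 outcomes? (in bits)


H = log2(n) = log2(1080) = 10.0768

10.0768 bits


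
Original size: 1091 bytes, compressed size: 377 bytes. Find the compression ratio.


Ratio = original / compressed = 1091 / 377 = 2.8939

2.8939


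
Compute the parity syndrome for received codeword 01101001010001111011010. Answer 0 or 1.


Syndrome = XOR of all bits = 0 XOR 1 XOR 1 XOR 0 XOR 1 XOR 0 XOR 0 XOR 1 XOR 0 XOR 1 XOR 0 XOR 0 XOR 0 XOR 1 XOR 1 XOR 1 XOR 1 XOR 0 XOR 1 XOR 1 XOR 0 XOR 1 XOR 0 = 0

0


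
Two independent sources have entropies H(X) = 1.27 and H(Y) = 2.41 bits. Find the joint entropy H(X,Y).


For independent variables, H(X,Y) = H(X) + H(Y) = 1.27 + 2.41 = 3.68

3.68 bits


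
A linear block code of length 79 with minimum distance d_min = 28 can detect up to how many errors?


Detection capability = d_min - 1 = 28 - 1 = 27

27 errors


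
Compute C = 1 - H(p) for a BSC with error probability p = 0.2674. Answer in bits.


H(p) = -p*log2(p) - (1-p)*log2(1-p) = -0.2674*log2(0.2674) - 0.7326*log2(0.7326) = 0.508843 + 0.328866 = 0.8377. C = 1 - H(p) = 1 - 0.8377 = 0.1623

0.1623 bits


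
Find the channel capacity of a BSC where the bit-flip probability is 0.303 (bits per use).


H(p) = -p*log2(p) - (1-p)*log2(1-p) = -0.303*log2(0.303) - 0.697*log2(0.697) = 0.521951 + 0.362976 = 0.8849. C = 1 - H(p) = 1 - 0.8849 = 0.1151

0.1151 bits


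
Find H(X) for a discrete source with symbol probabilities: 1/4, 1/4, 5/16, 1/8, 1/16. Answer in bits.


H = -sum(p_i * log2(p_i)). Terms: -(1/4)*log2(1/4) = 0.500000; -(1/4)*log2(1/4) = 0.500000; -(5/16)*log2(5/16) = 0.524397; -(1/8)*log2(1/8) = 0.375000; -(1/16)*log2(1/16) = 0.250000. H = 0.500000 + 0.500000 + 0.524397 + 0.375000 + 0.250000 = 2.1494

2.1494 bits


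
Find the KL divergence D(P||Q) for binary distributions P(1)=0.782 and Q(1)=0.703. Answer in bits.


KL = p*log2(p/q) + (1-p)*log2((1-p)/(1-q)) = 0.782*log2(0.782/0.703) + 0.218*log2(0.218/0.297) = 0.0229

0.0229 bits


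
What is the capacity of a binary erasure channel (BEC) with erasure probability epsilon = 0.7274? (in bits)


C = 1 - epsilon = 1 - 0.7274 = 0.2726

0.2726 bits


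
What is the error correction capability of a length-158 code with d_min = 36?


Correction capability = floor((d-1)/2) = floor((36-1)/2) = 17

17 errors


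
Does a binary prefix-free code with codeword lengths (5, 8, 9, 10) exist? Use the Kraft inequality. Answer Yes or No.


Kraft sum = sum(2^(-l_i)) = 0.0381, need <= 1. Result: satisfied (a binary prefix-free code with these lengths exists)

Yes


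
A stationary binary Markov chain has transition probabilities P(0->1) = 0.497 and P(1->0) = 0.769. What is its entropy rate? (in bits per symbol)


Stationary distribution: pi_0 = p10/(p01+p10) = 0.6074, pi_1 = 0.3926. Entropy rate H' = pi_0*H(p01) + pi_1*H(p10) = 0.6074*1.0 + 0.3926*0.7798 = 0.9135

0.9135 bits/symbol


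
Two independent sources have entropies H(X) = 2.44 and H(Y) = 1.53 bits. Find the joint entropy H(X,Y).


For independent variables, H(X,Y) = H(X) + H(Y) = 2.44 + 1.53 = 3.97

3.97 bits


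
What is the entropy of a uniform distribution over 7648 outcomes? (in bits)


H = log2(n) = log2(7648) = 12.9009

12.9009 bits


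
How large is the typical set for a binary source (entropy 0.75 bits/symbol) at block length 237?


log2|A_typical| = nH = 237 * 0.75 = 177.75, so |A_typical| ~ 2^177.75 = 3.222e+53

3.222e+53


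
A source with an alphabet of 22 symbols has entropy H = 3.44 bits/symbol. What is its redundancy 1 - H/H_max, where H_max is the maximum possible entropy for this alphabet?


H_max = log2(K) = log2(22) = 4.4594 bits/symbol. Redundancy = 1 - H/H_max = 1 - 3.44/4.4594 = 1 - 0.7714 = 0.2286

0.2286


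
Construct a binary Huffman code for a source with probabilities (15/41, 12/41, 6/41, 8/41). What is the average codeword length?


Huffman construction (repeatedly merge the two least-probable nodes; each merge adds 1 bit to every symbol beneath it): 6/41 + 8/41 = 14/41; 12/41 + 14/41 = 26/41; 15/41 + 26/41 = 1. Resulting codeword lengths (in the order the probabilities were given): (1, 2, 3, 3). L_avg = sum(p_i * l_i) = 15/41*1 + 12/41*2 + 6/41*3 + 8/41*3 = 81/41 = 1.9756

1.9756 bits


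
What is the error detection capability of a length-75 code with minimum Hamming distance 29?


Detection capability = d_min - 1 = 29 - 1 = 28

28 errors


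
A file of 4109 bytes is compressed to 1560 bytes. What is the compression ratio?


Ratio = original / compressed = 4109 / 1560 = 2.634

2.634


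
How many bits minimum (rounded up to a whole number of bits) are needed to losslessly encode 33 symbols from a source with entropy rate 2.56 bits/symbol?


Minimum bits >= n * H = 33 * 2.56 = 84.48, rounded up to a whole number of bits = 85

85 bits


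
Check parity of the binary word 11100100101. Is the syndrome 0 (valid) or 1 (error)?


Syndrome = XOR of all bits = 1 XOR 1 XOR 1 XOR 0 XOR 0 XOR 1 XOR 0 XOR 0 XOR 1 XOR 0 XOR 1 = 0

0


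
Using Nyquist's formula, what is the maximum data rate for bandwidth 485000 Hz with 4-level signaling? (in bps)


Rate = 2 * B * log2(M) = 2 * 485000 * 2.0 = 1940000.0

1940000.0 bps


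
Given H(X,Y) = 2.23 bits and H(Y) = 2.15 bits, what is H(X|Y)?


H(X|Y) = H(X,Y) - H(Y) = 2.23 - 2.15 = 0.08

0.08 bits


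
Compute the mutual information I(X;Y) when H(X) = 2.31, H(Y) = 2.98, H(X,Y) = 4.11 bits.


I(X;Y) = H(X) + H(Y) - H(X,Y) = 2.31 + 2.98 - 4.11 = 1.18

1.18 bits


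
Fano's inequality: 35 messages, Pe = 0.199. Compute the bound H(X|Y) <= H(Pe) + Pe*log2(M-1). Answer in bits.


H(Pe) = -Pe*log2(Pe) - (1-Pe)*log2(1-Pe) = -0.199*log2(0.199) - 0.801*log2(0.801) = 0.463503 + 0.256421 = 0.7199. Pe*log2(M-1) = 0.199*log2(34) = 1.012405. Bound = H(Pe) + Pe*log2(M-1) = 0.463503 + 0.256421 + 1.012405 = 1.7323

1.7323 bits


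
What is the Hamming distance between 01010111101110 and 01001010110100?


Count differing positions: . . . ^ ^ ^ . ^ . ^ ^ . ^ . = 7 differences

7


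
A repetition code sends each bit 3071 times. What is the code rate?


Rate = k/n = 1/3071

1/3071


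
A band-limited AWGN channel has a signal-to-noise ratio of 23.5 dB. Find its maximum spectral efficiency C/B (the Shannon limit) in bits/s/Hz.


SNR_linear = 10^(23.5/10) = 223.8721; C/B = log2(1 + SNR_linear) = log2(1 + 223.8721) = 7.813

7.813 bits/s/Hz


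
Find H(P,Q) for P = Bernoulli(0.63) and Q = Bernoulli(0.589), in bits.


H(P,Q) = -p*log2(q) - (1-p)*log2(1-q). -0.63*log2(0.589) = 0.481106; -0.37*log2(0.411) = 0.474632. H(P,Q) = 0.481106 + 0.474632 = 0.9557

0.9557 bits


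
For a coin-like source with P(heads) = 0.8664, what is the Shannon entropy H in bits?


H = -p*log2(p) - (1-p)*log2(1-p). -0.8664*log2(0.8664) = 0.179254; -0.1336*log2(0.1336) = 0.387975. H = 0.179254 + 0.387975 = 0.5672

0.5672 bits


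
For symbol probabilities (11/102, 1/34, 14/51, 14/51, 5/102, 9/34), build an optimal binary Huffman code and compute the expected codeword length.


Huffman construction (repeatedly merge the two least-probable nodes; each merge adds 1 bit to every symbol beneath it): 1/34 + 5/102 = 4/51; 4/51 + 11/102 = 19/102; 19/102 + 9/34 = 23/51; 14/51 + 14/51 = 28/51; 23/51 + 28/51 = 1. Resulting codeword lengths (in the order the probabilities were given): (3, 4, 2, 2, 4, 2). L_avg = sum(p_i * l_i) = 11/102*3 + 1/34*4 + 14/51*2 + 14/51*2 + 5/102*4 + 9/34*2 = 77/34 = 2.2647

2.2647 bits


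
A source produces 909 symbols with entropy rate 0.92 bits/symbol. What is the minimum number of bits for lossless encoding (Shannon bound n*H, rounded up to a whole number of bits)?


Minimum bits >= n * H = 909 * 0.92 = 836.28, rounded up to a whole number of bits = 837

837 bits


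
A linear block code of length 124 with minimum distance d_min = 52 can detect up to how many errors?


Detection capability = d_min - 1 = 52 - 1 = 51

51 errors


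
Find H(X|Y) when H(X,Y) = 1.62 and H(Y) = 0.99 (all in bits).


H(X|Y) = H(X,Y) - H(Y) = 1.62 - 0.99 = 0.63

0.63 bits


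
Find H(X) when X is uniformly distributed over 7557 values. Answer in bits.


H = log2(n) = log2(7557) = 12.8836

12.8836 bits


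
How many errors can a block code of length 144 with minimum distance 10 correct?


Correction capability = floor((d-1)/2) = floor((10-1)/2) = 4

4 errors
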